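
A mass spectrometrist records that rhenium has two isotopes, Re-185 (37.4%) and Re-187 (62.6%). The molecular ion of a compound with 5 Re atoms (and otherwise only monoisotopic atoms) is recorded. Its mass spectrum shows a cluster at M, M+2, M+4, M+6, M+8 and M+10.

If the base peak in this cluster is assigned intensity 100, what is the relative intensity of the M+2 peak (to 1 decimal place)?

17.8

(0.374 + 0.626)^5 gives M 0.0073, M+2 0.0612, M+4 0.2050, M+6 0.3431, M+8 0.2872, M+10 0.0961; the largest is M+6.
P(M+6) = C(5,3) × 0.374^2 × 0.626^3 = 10 × 0.139876 × 0.24531438 = 0.343136 (base)
P(M+2) = C(5,1) × 0.374^4 × 0.626^1 = 5 × 0.0195653 × 0.6260 = 0.061239
Relative intensity = 0.061239 / 0.343136 × 100 = 17.8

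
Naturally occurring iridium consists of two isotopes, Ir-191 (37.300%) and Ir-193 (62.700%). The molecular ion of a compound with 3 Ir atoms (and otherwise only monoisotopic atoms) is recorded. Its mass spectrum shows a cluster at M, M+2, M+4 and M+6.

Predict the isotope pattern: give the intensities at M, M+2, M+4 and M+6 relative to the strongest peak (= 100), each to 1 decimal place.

The 3 Ir atoms are independent, so intensities follow the terms of (0.37300 + 0.62700)^3.
P(M) = 0.37300^3 = 0.051895
P(M+2) = 3 × 0.37300^2 × 0.62700^1 = 0.261702
P(M+4) = 3 × 0.37300^1 × 0.62700^2 = 0.439911
P(M+6) = 0.62700^3 = 0.246492
The M+4 peak is largest (0.439911); scaling to 100 gives 11.8 : 59.5 : 100.0 : 56.0.

11.8 : 59.5 : 100.0 : 56.0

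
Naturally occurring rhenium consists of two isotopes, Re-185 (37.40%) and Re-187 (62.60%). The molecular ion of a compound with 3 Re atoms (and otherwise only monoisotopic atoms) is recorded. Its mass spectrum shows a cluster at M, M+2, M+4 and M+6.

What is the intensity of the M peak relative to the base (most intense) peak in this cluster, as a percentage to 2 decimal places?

Term probabilities: M 0.0523, M+2 0.2627, M+4 0.4397, M+6 0.2453. Base peak = M+4.
P(M+4) = C(3,2) × 0.3740^1 × 0.6260^2 = 3 × 0.3740 × 0.391876 = 0.439685 (base)
P(M) = C(3,0) × 0.3740^3 × 0.6260^0 = 1 × 0.05231362 × 1.0000 = 0.052314
Relative intensity = 0.052314 / 0.439685 × 100 = 11.90

11.90%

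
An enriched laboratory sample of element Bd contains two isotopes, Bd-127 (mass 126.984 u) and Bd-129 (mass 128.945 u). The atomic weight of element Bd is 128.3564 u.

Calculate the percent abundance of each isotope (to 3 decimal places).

Bd-127: 30.015%, Bd-129: 69.985%

Writing the weighted mean with unknown fraction x of Bd-127:
126.984·x + 128.945·(1 − x) = 128.3564
(126.984 − 128.945)·x = 128.3564 − 128.945
x = -0.5886 / -1.961 = 0.30015 → 30.015% Bd-127, 69.985% Bd-129.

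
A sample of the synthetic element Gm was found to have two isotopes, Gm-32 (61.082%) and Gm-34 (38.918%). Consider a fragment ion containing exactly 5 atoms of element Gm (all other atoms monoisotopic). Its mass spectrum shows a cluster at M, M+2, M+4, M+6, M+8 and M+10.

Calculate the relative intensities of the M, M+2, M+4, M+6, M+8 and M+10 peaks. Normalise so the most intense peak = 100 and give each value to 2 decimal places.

24.63 : 78.48 : 100.00 : 63.71 : 20.30 : 2.59

Each Gm atom is independently Gm-32 (p = 0.61082) or Gm-34 (q = 0.38918); the cluster is the binomial expansion (p + q)^5.
P(M) = 0.61082^5 = 0.085029
P(M+2) = 5 × 0.61082^4 × 0.38918^1 = 0.270878
P(M+4) = 10 × 0.61082^3 × 0.38918^2 = 0.345176
P(M+6) = 10 × 0.61082^2 × 0.38918^3 = 0.219927
P(M+8) = 5 × 0.61082^1 × 0.38918^4 = 0.070062
P(M+10) = 0.38918^5 = 0.008928
The M+4 peak is largest (0.345176); scaling to 100 gives 24.63 : 78.48 : 100.00 : 63.71 : 20.30 : 2.59.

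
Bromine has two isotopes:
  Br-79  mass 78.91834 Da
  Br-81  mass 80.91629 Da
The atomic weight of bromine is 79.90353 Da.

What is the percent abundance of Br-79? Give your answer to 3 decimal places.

With x = fraction of Br-79 (so Br-81 is 1 − x):
78.91834·x + 80.91629·(1 − x) = 79.90353
(78.91834 − 80.91629)·x = 79.90353 − 80.91629
x = -1.01276 / -1.99795 = 0.50690 → 50.690% Br-79, 49.310% Br-81.

50.690%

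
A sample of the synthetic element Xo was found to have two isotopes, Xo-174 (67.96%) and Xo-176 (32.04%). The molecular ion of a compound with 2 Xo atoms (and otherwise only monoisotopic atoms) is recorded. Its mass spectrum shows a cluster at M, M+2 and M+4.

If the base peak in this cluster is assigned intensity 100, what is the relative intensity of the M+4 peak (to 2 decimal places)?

Term probabilities: M 0.4619, M+2 0.4355, M+4 0.1027. Base peak = M.
P(M) = C(2,0) × 0.6796^2 × 0.3204^0 = 1 × 0.46185616 × 1.0000 = 0.461856 (base)
P(M+4) = C(2,2) × 0.6796^0 × 0.3204^2 = 1 × 1.0000 × 0.10265616 = 0.102656
Relative intensity = 0.102656 / 0.461856 × 100 = 22.23

22.23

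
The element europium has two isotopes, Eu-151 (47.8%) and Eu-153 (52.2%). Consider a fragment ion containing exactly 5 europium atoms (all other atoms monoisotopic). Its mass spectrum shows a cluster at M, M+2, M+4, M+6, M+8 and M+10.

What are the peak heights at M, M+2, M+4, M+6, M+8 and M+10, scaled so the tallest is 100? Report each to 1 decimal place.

Expanding (0.478 + 0.522)^5:
P(M) = 0.478^5 = 0.024954
P(M+2) = 5 × 0.478^4 × 0.522^1 = 0.136255
P(M+4) = 10 × 0.478^3 × 0.522^2 = 0.297594
P(M+6) = 10 × 0.478^2 × 0.522^3 = 0.324988
P(M+8) = 5 × 0.478^1 × 0.522^4 = 0.177452
P(M+10) = 0.522^5 = 0.038757
The M+6 peak is largest (0.324988); scaling to 100 gives 7.7 : 41.9 : 91.6 : 100.0 : 54.6 : 11.9.

7.7 : 41.9 : 91.6 : 100.0 : 54.6 : 11.9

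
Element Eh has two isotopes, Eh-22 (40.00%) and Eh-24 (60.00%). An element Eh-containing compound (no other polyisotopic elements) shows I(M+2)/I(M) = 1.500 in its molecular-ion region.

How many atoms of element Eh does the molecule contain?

1

For n independent Eh atoms, I(M+2)/I(M) = n · (abundance Eh-24) / (abundance Eh-22) = n · 0.6000/0.4000.
n = 1.500 × 0.4000/0.6000 = 1.00 ≈ 1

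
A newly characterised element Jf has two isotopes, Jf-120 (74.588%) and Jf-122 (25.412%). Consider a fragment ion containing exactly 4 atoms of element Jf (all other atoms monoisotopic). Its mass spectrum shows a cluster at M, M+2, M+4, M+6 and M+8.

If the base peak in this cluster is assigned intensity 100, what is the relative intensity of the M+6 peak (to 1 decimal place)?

11.6

Term probabilities: M 0.3095, M+2 0.4218, M+4 0.2156, M+6 0.0490, M+8 0.0042. Base peak = M+2.
P(M+2) = C(4,1) × 0.74588^3 × 0.25412^1 = 4 × 0.41496062 × 0.25412 = 0.421799 (base)
P(M+6) = C(4,3) × 0.74588^1 × 0.25412^3 = 4 × 0.74588 × 0.0164103 = 0.048960
Relative intensity = 0.048960 / 0.421799 × 100 = 11.6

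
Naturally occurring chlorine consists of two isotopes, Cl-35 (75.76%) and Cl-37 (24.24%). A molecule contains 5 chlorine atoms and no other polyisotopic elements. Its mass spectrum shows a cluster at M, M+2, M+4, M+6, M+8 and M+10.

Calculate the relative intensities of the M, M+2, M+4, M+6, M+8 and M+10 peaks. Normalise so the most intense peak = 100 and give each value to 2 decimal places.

62.51 : 100.00 : 63.99 : 20.47 : 3.28 : 0.21

The 5 Cl atoms are independent, so intensities follow the terms of (0.7576 + 0.2424)^5.
P(M) = 0.7576^5 = 0.249574
P(M+2) = 5 × 0.7576^4 × 0.2424^1 = 0.399266
P(M+4) = 10 × 0.7576^3 × 0.2424^2 = 0.255497
P(M+6) = 10 × 0.7576^2 × 0.2424^3 = 0.081748
P(M+8) = 5 × 0.7576^1 × 0.2424^4 = 0.013078
P(M+10) = 0.2424^5 = 0.000837
The M+2 peak is largest (0.399266); scaling to 100 gives 62.51 : 100.00 : 63.99 : 20.47 : 3.28 : 0.21.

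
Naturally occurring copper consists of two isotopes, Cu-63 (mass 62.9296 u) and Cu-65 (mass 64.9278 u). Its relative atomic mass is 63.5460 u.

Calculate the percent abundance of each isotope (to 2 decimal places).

With x = fraction of Cu-63 (so Cu-65 is 1 − x):
62.9296·x + 64.9278·(1 − x) = 63.5460
(62.9296 − 64.9278)·x = 63.5460 − 64.9278
x = -1.3818 / -1.9982 = 0.69152 → 69.15% Cu-63, 30.85% Cu-65.

Cu-63: 69.15%, Cu-65: 30.85%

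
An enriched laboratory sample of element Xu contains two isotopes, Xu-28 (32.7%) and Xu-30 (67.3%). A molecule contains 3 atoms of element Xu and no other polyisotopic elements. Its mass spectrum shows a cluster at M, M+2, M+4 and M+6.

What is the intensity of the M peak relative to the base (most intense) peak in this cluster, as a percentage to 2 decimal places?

7.87%

Term probabilities: M 0.0350, M+2 0.2159, M+4 0.4443, M+6 0.3048. Base peak = M+4.
P(M+4) = C(3,2) × 0.327^1 × 0.673^2 = 3 × 0.3270 × 0.452929 = 0.444323 (base)
P(M) = C(3,0) × 0.327^3 × 0.673^0 = 1 × 0.03496578 × 1.0000 = 0.034966
Relative intensity = 0.034966 / 0.444323 × 100 = 7.87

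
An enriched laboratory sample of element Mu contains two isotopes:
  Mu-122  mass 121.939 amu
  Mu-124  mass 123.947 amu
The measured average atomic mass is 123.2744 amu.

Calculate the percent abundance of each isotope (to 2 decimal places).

Mu-122: 33.50%, Mu-124: 66.50%

Writing the weighted mean with unknown fraction x of Mu-122:
121.939·x + 123.947·(1 − x) = 123.2744
(121.939 − 123.947)·x = 123.2744 − 123.947
x = -0.6726 / -2.008 = 0.33496 → 33.50% Mu-122, 66.50% Mu-124.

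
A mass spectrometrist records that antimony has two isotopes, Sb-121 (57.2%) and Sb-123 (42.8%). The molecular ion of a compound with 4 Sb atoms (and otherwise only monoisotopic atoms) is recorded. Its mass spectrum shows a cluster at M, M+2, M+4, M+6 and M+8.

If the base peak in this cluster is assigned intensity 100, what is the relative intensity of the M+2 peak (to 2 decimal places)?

89.10

Binomial terms of (0.572 + 0.428)^4: M 0.1070, M+2 0.3204, M+4 0.3596, M+6 0.1794, M+8 0.0336 → M+4 is the base peak.
P(M+4) = C(4,2) × 0.572^2 × 0.428^2 = 6 × 0.327184 × 0.183184 = 0.359609 (base)
P(M+2) = C(4,1) × 0.572^3 × 0.428^1 = 4 × 0.18714925 × 0.4280 = 0.320400
Relative intensity = 0.320400 / 0.359609 × 100 = 89.10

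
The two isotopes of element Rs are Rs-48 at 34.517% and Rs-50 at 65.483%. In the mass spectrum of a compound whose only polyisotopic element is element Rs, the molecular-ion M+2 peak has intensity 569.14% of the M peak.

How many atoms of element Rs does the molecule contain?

For n independent Rs atoms, I(M+2)/I(M) = n · (abundance Rs-50) / (abundance Rs-48) = n · 0.65483/0.34517.
n = 5.6914 × 0.34517/0.65483 = 3.00 ≈ 3

3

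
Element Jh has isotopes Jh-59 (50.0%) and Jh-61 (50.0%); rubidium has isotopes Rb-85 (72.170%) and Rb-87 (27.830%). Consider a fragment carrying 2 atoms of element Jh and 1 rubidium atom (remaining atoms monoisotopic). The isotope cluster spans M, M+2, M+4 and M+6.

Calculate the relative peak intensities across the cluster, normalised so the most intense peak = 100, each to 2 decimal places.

Element Jh pattern (n=2): 0.2500 : 0.5000 : 0.2500
Rubidium pattern (n=1): 0.7217 : 0.2783
Convolve the two distributions (both contribute in 2-u steps):
  M: 0.2500×0.7217 = 0.180425
  M+2: 0.2500×0.2783 + 0.5000×0.7217 = 0.430425
  M+4: 0.5000×0.2783 + 0.2500×0.7217 = 0.319575
  M+6: 0.2500×0.2783 = 0.069575
Scale to base peak (0.430425) = 100: 41.92 : 100.00 : 74.25 : 16.16

41.92 : 100.00 : 74.25 : 16.16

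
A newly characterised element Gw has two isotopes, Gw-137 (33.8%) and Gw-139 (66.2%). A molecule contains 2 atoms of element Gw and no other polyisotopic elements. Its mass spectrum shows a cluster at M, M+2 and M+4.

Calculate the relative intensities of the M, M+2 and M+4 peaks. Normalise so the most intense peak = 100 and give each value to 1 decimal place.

Expanding (0.338 + 0.662)^2:
P(M) = 0.338^2 = 0.114244
P(M+2) = 2 × 0.338^1 × 0.662^1 = 0.447512
P(M+4) = 0.662^2 = 0.438244
The M+2 peak is largest (0.447512); scaling to 100 gives 25.5 : 100.0 : 97.9.

25.5 : 100.0 : 97.9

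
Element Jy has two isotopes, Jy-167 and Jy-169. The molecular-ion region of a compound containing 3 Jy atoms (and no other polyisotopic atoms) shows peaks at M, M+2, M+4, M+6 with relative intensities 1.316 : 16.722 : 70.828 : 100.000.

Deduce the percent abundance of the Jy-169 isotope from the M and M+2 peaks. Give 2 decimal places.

80.90%

Write p for the Jy-167 fraction. I(M+2)/I(M) = [C(3,1)·p^2·(1−p)] / p^3 = 3·(1−p)/p = 16.722/1.316 = 12.7067
(1−p)/p = 12.7067/3 = 4.2356  ⇒  p = 1/(1 + 4.2356) = 0.1910
Jy-167: 19.10%, Jy-169: 80.90%.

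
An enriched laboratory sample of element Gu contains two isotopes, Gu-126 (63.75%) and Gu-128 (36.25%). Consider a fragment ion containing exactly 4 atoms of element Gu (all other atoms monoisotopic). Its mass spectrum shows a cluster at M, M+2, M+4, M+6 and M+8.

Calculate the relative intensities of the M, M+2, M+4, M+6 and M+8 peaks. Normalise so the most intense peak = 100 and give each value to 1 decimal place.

Each Gu atom is independently Gu-126 (p = 0.6375) or Gu-128 (q = 0.3625); the cluster is the binomial expansion (p + q)^4.
P(M) = 0.6375^4 = 0.165166
P(M+2) = 4 × 0.6375^3 × 0.3625^1 = 0.375672
P(M+4) = 6 × 0.6375^2 × 0.3625^2 = 0.320426
P(M+6) = 4 × 0.6375^1 × 0.3625^3 = 0.121469
P(M+8) = 0.3625^4 = 0.017268
The M+2 peak is largest (0.375672); scaling to 100 gives 44.0 : 100.0 : 85.3 : 32.3 : 4.6.

44.0 : 100.0 : 85.3 : 32.3 : 4.6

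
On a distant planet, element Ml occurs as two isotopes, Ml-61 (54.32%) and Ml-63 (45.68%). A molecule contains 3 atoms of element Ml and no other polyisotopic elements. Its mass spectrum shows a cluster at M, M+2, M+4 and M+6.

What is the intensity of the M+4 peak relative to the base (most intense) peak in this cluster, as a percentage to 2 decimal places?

Binomial terms of (0.5432 + 0.4568)^3: M 0.1603, M+2 0.4044, M+4 0.3400, M+6 0.0953 → M+2 is the base peak.
P(M+2) = C(3,1) × 0.5432^2 × 0.4568^1 = 3 × 0.29506624 × 0.4568 = 0.404359 (base)
P(M+4) = C(3,2) × 0.5432^1 × 0.4568^2 = 3 × 0.5432 × 0.20866624 = 0.340043
Relative intensity = 0.340043 / 0.404359 × 100 = 84.09

84.09%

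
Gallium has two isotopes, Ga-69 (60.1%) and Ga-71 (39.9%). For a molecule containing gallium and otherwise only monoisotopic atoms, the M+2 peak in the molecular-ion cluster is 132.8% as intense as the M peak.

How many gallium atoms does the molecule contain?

For n independent Ga atoms, I(M+2)/I(M) = n · (abundance Ga-71) / (abundance Ga-69) = n · 0.399/0.601.
n = 1.328 × 0.601/0.399 = 2.00 ≈ 2

2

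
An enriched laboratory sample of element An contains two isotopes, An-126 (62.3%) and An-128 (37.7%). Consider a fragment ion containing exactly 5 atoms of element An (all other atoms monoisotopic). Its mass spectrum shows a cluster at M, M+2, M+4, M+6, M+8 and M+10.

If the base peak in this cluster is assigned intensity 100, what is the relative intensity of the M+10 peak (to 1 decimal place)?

Term probabilities: M 0.0939, M+2 0.2840, M+4 0.3437, M+6 0.2080, M+8 0.0629, M+10 0.0076. Base peak = M+4.
P(M+4) = C(5,2) × 0.623^3 × 0.377^2 = 10 × 0.24180437 × 0.142129 = 0.343674 (base)
P(M+10) = C(5,5) × 0.623^0 × 0.377^5 = 1 × 1.0000 × 0.00761565 = 0.007616
Relative intensity = 0.007616 / 0.343674 × 100 = 2.2

2.2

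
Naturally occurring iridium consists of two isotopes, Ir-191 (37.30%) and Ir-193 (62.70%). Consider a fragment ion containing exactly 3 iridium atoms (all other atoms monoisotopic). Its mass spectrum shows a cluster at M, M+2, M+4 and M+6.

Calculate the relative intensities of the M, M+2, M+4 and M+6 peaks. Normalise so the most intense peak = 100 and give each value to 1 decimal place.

Each Ir atom is independently Ir-191 (p = 0.3730) or Ir-193 (q = 0.6270); the cluster is the binomial expansion (p + q)^3.
P(M) = 0.3730^3 = 0.051895
P(M+2) = 3 × 0.3730^2 × 0.6270^1 = 0.261702
P(M+4) = 3 × 0.3730^1 × 0.6270^2 = 0.439911
P(M+6) = 0.6270^3 = 0.246492
The M+4 peak is largest (0.439911); scaling to 100 gives 11.8 : 59.5 : 100.0 : 56.0.

11.8 : 59.5 : 100.0 : 56.0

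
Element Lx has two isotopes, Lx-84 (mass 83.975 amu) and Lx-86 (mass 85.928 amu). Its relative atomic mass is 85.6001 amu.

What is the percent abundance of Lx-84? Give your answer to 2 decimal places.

16.79%

With x = fraction of Lx-84 (so Lx-86 is 1 − x):
83.975·x + 85.928·(1 − x) = 85.6001
(83.975 − 85.928)·x = 85.6001 − 85.928
x = -0.3279 / -1.953 = 0.16790 → 16.79% Lx-84, 83.21% Lx-86.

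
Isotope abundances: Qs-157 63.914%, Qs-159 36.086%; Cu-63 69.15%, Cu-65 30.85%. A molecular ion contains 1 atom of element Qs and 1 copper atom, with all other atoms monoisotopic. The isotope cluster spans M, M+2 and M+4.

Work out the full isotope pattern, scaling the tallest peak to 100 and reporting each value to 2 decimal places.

Element Qs pattern (n=1): 0.63914 : 0.36086
Copper pattern (n=1): 0.6915 : 0.3085
Convolve the two distributions (both contribute in 2-u steps):
  M: 0.63914×0.6915 = 0.441965
  M+2: 0.63914×0.3085 + 0.36086×0.6915 = 0.446709
  M+4: 0.36086×0.3085 = 0.111325
Scale to base peak (0.446709) = 100: 98.94 : 100.00 : 24.92

98.94 : 100.00 : 24.92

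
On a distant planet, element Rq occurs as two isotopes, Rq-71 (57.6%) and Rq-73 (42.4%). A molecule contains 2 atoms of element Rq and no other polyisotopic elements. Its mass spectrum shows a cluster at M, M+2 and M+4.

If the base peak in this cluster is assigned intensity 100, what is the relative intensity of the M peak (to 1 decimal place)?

(0.576 + 0.424)^2 gives M 0.3318, M+2 0.4884, M+4 0.1798; the largest is M+2.
P(M+2) = C(2,1) × 0.576^1 × 0.424^1 = 2 × 0.5760 × 0.4240 = 0.488448 (base)
P(M) = C(2,0) × 0.576^2 × 0.424^0 = 1 × 0.331776 × 1.0000 = 0.331776
Relative intensity = 0.331776 / 0.488448 × 100 = 67.9

67.9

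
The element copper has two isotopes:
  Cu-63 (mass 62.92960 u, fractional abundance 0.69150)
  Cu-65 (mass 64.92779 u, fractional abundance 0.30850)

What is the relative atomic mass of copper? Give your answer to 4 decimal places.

The abundance-weighted mean is 0.69150 × 62.92960 + 0.30850 × 64.92779
= 43.515818 + 20.030223 = 63.546041 u

63.5460 u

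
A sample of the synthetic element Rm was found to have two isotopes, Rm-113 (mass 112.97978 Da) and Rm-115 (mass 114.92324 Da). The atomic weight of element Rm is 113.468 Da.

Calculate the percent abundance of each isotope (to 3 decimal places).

With x = fraction of Rm-113 (so Rm-115 is 1 − x):
112.97978·x + 114.92324·(1 − x) = 113.468
(112.97978 − 114.92324)·x = 113.468 − 114.92324
x = -1.45524 / -1.94346 = 0.74879 → 74.879% Rm-113, 25.121% Rm-115.

Rm-113: 74.879%, Rm-115: 25.121%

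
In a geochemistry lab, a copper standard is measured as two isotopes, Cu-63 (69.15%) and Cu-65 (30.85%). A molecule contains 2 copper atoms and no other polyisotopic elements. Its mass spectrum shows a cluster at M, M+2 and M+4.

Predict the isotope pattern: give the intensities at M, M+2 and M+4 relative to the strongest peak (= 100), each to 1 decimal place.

The 2 Cu atoms are independent, so intensities follow the terms of (0.6915 + 0.3085)^2.
P(M) = 0.6915^2 = 0.478172
P(M+2) = 2 × 0.6915^1 × 0.3085^1 = 0.426656
P(M+4) = 0.3085^2 = 0.095172
The M peak is largest (0.478172); scaling to 100 gives 100.0 : 89.2 : 19.9.

100.0 : 89.2 : 19.9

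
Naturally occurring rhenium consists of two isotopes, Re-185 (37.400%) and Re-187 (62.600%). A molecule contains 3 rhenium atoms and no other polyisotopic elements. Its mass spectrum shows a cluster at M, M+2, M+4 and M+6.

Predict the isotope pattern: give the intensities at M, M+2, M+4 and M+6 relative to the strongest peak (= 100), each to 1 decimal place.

Each Re atom is independently Re-185 (p = 0.37400) or Re-187 (q = 0.62600); the cluster is the binomial expansion (p + q)^3.
P(M) = 0.37400^3 = 0.052314
P(M+2) = 3 × 0.37400^2 × 0.62600^1 = 0.262687
P(M+4) = 3 × 0.37400^1 × 0.62600^2 = 0.439685
P(M+6) = 0.62600^3 = 0.245314
The M+4 peak is largest (0.439685); scaling to 100 gives 11.9 : 59.7 : 100.0 : 55.8.

11.9 : 59.7 : 100.0 : 55.8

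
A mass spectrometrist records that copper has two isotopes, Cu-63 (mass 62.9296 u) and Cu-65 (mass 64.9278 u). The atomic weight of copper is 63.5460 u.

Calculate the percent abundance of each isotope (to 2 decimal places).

Writing the weighted mean with unknown fraction x of Cu-63:
62.9296·x + 64.9278·(1 − x) = 63.5460
(62.9296 − 64.9278)·x = 63.5460 − 64.9278
x = -1.3818 / -1.9982 = 0.69152 → 69.15% Cu-63, 30.85% Cu-65.

Cu-63: 69.15%, Cu-65: 30.85%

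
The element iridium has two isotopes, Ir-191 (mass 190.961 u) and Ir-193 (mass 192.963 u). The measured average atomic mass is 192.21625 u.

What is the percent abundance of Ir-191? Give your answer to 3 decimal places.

37.300%

Writing the weighted mean with unknown fraction x of Ir-191:
190.961·x + 192.963·(1 − x) = 192.21625
(190.961 − 192.963)·x = 192.21625 − 192.963
x = -0.74675 / -2.002 = 0.37300 → 37.300% Ir-191, 62.700% Ir-193.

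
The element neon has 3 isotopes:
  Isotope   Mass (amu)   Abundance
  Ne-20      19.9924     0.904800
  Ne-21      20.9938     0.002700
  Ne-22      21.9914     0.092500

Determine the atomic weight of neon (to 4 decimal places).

Average mass = Σ (abundance × isotope mass) = 0.904800 × 19.9924 + 0.002700 × 20.9938 + 0.092500 × 21.9914
= 18.08912 + 0.05668 + 2.03420 = 20.18000 amu

20.1800 amu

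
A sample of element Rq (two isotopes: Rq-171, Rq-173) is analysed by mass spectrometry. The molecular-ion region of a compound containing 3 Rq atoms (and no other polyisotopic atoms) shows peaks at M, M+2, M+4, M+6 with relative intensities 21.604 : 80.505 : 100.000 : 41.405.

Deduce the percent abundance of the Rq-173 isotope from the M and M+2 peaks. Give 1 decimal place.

55.4%

Let p = fractional abundance of Rq-171. I(M+2)/I(M) = [C(3,1)·p^2·(1−p)] / p^3 = 3·(1−p)/p = 80.505/21.604 = 3.7264
(1−p)/p = 3.7264/3 = 1.2421  ⇒  p = 1/(1 + 1.2421) = 0.4460
Rq-171: 44.6%, Rq-173: 55.4%.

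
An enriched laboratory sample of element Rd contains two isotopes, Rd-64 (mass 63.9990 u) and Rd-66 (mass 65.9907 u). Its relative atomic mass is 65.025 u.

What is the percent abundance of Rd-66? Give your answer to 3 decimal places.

Writing the weighted mean with unknown fraction x of Rd-64:
63.9990·x + 65.9907·(1 − x) = 65.025
(63.9990 − 65.9907)·x = 65.025 − 65.9907
x = -0.9657 / -1.9917 = 0.48486 → 48.486% Rd-64, 51.514% Rd-66.

51.514%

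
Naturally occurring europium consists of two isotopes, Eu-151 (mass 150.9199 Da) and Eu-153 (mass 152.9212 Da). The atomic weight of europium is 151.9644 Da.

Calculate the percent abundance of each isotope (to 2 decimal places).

With x = fraction of Eu-151 (so Eu-153 is 1 − x):
150.9199·x + 152.9212·(1 − x) = 151.9644
(150.9199 − 152.9212)·x = 151.9644 − 152.9212
x = -0.9568 / -2.0013 = 0.47809 → 47.81% Eu-151, 52.19% Eu-153.

Eu-151: 47.81%, Eu-153: 52.19%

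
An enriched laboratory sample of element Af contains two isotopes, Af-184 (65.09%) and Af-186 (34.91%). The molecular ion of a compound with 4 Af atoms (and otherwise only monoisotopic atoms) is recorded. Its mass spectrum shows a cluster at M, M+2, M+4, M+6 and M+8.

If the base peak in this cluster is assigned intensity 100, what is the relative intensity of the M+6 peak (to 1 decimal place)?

28.8

(0.6509 + 0.3491)^4 gives M 0.1795, M+2 0.3851, M+4 0.3098, M+6 0.1108, M+8 0.0149; the largest is M+2.
P(M+2) = C(4,1) × 0.6509^3 × 0.3491^1 = 4 × 0.27576733 × 0.3491 = 0.385081 (base)
P(M+6) = C(4,3) × 0.6509^1 × 0.3491^3 = 4 × 0.6509 × 0.0425451 = 0.110770
Relative intensity = 0.110770 / 0.385081 × 100 = 28.8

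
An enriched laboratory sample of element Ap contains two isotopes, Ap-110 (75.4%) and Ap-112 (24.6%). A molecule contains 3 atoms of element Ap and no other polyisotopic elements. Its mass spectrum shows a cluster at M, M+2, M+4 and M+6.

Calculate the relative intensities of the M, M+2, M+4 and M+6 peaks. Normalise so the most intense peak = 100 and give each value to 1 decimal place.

100.0 : 97.9 : 31.9 : 3.5

The 3 Ap atoms are independent, so intensities follow the terms of (0.754 + 0.246)^3.
P(M) = 0.754^3 = 0.428661
P(M+2) = 3 × 0.754^2 × 0.246^1 = 0.419565
P(M+4) = 3 × 0.754^1 × 0.246^2 = 0.136887
P(M+6) = 0.246^3 = 0.014887
The M peak is largest (0.428661); scaling to 100 gives 100.0 : 97.9 : 31.9 : 3.5.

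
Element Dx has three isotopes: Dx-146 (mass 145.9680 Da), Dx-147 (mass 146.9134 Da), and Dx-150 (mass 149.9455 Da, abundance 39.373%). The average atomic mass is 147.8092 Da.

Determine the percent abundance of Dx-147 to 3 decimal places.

29.103%

The remaining 60.627% is split between Dx-146 (fraction x) and Dx-147 (fraction 0.60627 − x).
Substituting: 145.9680x + 146.9134(0.60627 − x) = 88.771158285
(145.9680 − 146.9134)x = -0.298028733  ⇒  x = 0.31524, y = 0.29103
Dx-146: 31.524%, Dx-147: 29.103%.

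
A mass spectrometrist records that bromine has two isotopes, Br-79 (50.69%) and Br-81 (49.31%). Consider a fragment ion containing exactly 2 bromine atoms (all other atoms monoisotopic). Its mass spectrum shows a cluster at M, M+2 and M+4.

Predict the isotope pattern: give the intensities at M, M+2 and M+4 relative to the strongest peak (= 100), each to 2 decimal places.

51.40 : 100.00 : 48.64

The 2 Br atoms are independent, so intensities follow the terms of (0.5069 + 0.4931)^2.
P(M) = 0.5069^2 = 0.256948
P(M+2) = 2 × 0.5069^1 × 0.4931^1 = 0.499905
P(M+4) = 0.4931^2 = 0.243148
The M+2 peak is largest (0.499905); scaling to 100 gives 51.40 : 100.00 : 48.64.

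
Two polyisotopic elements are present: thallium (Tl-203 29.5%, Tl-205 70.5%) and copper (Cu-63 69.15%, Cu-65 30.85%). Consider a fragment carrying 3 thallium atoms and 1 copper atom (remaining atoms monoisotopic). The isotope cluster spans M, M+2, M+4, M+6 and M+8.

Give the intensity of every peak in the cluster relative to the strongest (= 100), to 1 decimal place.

Thallium pattern (n=3): 0.02567237 : 0.18405787 : 0.43986713 : 0.35040263
Copper pattern (n=1): 0.6915 : 0.3085
Convolve the two distributions (both contribute in 2-u steps):
  M: 0.02567237×0.6915 = 0.017752
  M+2: 0.02567237×0.3085 + 0.18405787×0.6915 = 0.135196
  M+4: 0.18405787×0.3085 + 0.43986713×0.6915 = 0.360950
  M+6: 0.43986713×0.3085 + 0.35040263×0.6915 = 0.378002
  M+8: 0.35040263×0.3085 = 0.108099
Scale to base peak (0.378002) = 100: 4.7 : 35.8 : 95.5 : 100.0 : 28.6

4.7 : 35.8 : 95.5 : 100.0 : 28.6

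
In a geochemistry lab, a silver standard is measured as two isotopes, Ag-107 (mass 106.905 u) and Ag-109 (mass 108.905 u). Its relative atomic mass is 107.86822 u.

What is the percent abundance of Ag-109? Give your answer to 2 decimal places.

48.16%

Let x be the fractional abundance of Ag-107; then Ag-109 has abundance 1 − x.
106.905·x + 108.905·(1 − x) = 107.86822
(106.905 − 108.905)·x = 107.86822 − 108.905
x = -1.03678 / -2.000 = 0.51839 → 51.84% Ag-107, 48.16% Ag-109.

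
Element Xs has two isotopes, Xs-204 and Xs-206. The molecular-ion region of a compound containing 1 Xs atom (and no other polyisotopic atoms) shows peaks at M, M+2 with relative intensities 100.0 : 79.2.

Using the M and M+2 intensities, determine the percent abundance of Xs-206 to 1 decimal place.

If p is the fraction of Xs that is Xs-204, then I(M+2)/I(M) = [C(1,1)·p^0·(1−p)] / p^1 = 1·(1−p)/p = 79.2/100.0 = 0.7920
(1−p)/p = 0.7920/1 = 0.7920  ⇒  p = 1/(1 + 0.7920) = 0.5580
Xs-204: 55.8%, Xs-206: 44.2%.

44.2%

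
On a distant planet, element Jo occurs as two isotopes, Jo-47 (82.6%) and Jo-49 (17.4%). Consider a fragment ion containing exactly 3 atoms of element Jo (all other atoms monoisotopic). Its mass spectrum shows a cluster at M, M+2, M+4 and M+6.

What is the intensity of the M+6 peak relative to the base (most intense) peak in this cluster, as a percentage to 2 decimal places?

Binomial terms of (0.826 + 0.174)^3: M 0.5636, M+2 0.3561, M+4 0.0750, M+6 0.0053 → M is the base peak.
P(M) = C(3,0) × 0.826^3 × 0.174^0 = 1 × 0.56355998 × 1.0000 = 0.563560 (base)
P(M+6) = C(3,3) × 0.826^0 × 0.174^3 = 1 × 1.0000 × 0.00526802 = 0.005268
Relative intensity = 0.005268 / 0.563560 × 100 = 0.93

0.93%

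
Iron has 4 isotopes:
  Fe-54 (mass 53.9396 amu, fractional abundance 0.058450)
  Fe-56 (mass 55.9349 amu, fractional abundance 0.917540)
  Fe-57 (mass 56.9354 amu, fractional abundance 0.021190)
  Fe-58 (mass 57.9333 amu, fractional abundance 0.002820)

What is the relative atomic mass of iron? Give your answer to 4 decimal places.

Weight each isotope mass by its fractional abundance: 0.058450 × 53.9396 + 0.917540 × 55.9349 + 0.021190 × 56.9354 + 0.002820 × 57.9333
= 3.15277 + 51.32251 + 1.20646 + 0.16337 = 55.84511 amu

55.8451 amu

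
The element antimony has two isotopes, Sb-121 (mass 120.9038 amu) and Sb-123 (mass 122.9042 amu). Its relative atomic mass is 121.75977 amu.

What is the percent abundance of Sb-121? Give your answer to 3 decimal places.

57.210%

With x = fraction of Sb-121 (so Sb-123 is 1 − x):
120.9038·x + 122.9042·(1 − x) = 121.75977
(120.9038 − 122.9042)·x = 121.75977 − 122.9042
x = -1.14443 / -2.0004 = 0.57210 → 57.210% Sb-121, 42.790% Sb-123.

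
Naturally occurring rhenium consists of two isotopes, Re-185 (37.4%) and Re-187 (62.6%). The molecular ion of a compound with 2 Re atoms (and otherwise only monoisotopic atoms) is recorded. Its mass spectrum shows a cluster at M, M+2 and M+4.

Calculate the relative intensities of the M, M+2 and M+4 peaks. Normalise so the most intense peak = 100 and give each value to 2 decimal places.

Each Re atom is independently Re-185 (p = 0.374) or Re-187 (q = 0.626); the cluster is the binomial expansion (p + q)^2.
P(M) = 0.374^2 = 0.139876
P(M+2) = 2 × 0.374^1 × 0.626^1 = 0.468248
P(M+4) = 0.626^2 = 0.391876
The M+2 peak is largest (0.468248); scaling to 100 gives 29.87 : 100.00 : 83.69.

29.87 : 100.00 : 83.69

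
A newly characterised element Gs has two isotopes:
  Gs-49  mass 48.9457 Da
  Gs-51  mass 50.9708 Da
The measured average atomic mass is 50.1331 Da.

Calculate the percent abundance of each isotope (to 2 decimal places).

Gs-49: 41.37%, Gs-51: 58.63%

Let x be the fractional abundance of Gs-49; then Gs-51 has abundance 1 − x.
48.9457·x + 50.9708·(1 − x) = 50.1331
(48.9457 − 50.9708)·x = 50.1331 − 50.9708
x = -0.8377 / -2.0251 = 0.41366 → 41.37% Gs-49, 58.63% Gs-51.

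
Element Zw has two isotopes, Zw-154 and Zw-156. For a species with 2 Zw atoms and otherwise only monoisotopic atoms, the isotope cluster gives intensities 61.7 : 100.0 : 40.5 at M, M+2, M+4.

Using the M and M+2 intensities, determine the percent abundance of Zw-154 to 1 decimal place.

55.2%

Write p for the Zw-154 fraction. I(M+2)/I(M) = [C(2,1)·p^1·(1−p)] / p^2 = 2·(1−p)/p = 100.0/61.7 = 1.6207
(1−p)/p = 1.6207/2 = 0.8104  ⇒  p = 1/(1 + 0.8104) = 0.5524
Zw-154: 55.2%, Zw-156: 44.8%.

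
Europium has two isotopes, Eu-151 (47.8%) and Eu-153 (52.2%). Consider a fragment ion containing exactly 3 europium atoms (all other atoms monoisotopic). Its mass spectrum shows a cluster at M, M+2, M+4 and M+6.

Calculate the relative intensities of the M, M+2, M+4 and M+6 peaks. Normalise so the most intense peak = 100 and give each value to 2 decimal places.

27.95 : 91.57 : 100.00 : 36.40

The 3 Eu atoms are independent, so intensities follow the terms of (0.478 + 0.522)^3.
P(M) = 0.478^3 = 0.109215
P(M+2) = 3 × 0.478^2 × 0.522^1 = 0.357806
P(M+4) = 3 × 0.478^1 × 0.522^2 = 0.390742
P(M+6) = 0.522^3 = 0.142237
The M+4 peak is largest (0.390742); scaling to 100 gives 27.95 : 91.57 : 100.00 : 36.40.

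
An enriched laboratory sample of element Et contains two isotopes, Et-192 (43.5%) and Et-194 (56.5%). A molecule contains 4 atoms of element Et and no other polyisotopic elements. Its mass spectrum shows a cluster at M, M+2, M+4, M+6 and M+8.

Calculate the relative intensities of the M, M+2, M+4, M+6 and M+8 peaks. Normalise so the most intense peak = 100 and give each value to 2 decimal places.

The 4 Et atoms are independent, so intensities follow the terms of (0.435 + 0.565)^4.
P(M) = 0.435^4 = 0.035806
P(M+2) = 4 × 0.435^3 × 0.565^1 = 0.186027
P(M+4) = 6 × 0.435^2 × 0.565^2 = 0.362432
P(M+6) = 4 × 0.435^1 × 0.565^3 = 0.313830
P(M+8) = 0.565^4 = 0.101905
The M+4 peak is largest (0.362432); scaling to 100 gives 9.88 : 51.33 : 100.00 : 86.59 : 28.12.

9.88 : 51.33 : 100.00 : 86.59 : 28.12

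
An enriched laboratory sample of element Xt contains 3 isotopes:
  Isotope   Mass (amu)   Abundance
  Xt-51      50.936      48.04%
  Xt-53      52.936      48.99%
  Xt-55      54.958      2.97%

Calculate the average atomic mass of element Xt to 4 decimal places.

Average mass = Σ (abundance × isotope mass) = 0.4804 × 50.936 + 0.4899 × 52.936 + 0.0297 × 54.958
= 24.46965 + 25.93335 + 1.63225 = 52.03525 amu

52.0353 amu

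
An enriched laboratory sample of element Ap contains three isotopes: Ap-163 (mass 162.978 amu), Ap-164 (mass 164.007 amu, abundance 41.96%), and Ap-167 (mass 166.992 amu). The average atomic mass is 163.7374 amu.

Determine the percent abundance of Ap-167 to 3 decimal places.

8.162%

Let x and y be the fractions of Ap-163 and Ap-167. Then x + y = 1 − 0.4196 = 0.5804 and 162.978x + 166.992y = 163.7374 − 0.4196×164.007 = 94.9200628.
Substituting: 162.978x + 166.992(0.5804 − x) = 94.9200628
(162.978 − 166.992)x = -2.002094  ⇒  x = 0.49878, y = 0.08162
Ap-163: 49.878%, Ap-167: 8.162%.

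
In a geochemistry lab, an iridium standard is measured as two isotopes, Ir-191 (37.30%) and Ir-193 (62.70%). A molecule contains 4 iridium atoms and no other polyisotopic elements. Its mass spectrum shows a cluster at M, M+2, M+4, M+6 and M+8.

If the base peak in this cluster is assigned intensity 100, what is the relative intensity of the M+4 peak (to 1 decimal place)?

Term probabilities: M 0.0194, M+2 0.1302, M+4 0.3282, M+6 0.3678, M+8 0.1546. Base peak = M+6.
P(M+6) = C(4,3) × 0.3730^1 × 0.6270^3 = 4 × 0.3730 × 0.24649188 = 0.367766 (base)
P(M+4) = C(4,2) × 0.3730^2 × 0.6270^2 = 6 × 0.139129 × 0.393129 = 0.328174
Relative intensity = 0.328174 / 0.367766 × 100 = 89.2

89.2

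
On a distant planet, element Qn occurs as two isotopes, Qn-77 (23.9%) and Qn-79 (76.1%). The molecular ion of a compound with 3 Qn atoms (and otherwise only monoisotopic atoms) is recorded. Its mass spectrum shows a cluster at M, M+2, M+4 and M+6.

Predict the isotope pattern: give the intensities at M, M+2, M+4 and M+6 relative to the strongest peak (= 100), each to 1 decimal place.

Expanding (0.239 + 0.761)^3:
P(M) = 0.239^3 = 0.013652
P(M+2) = 3 × 0.239^2 × 0.761^1 = 0.130407
P(M+4) = 3 × 0.239^1 × 0.761^2 = 0.415230
P(M+6) = 0.761^3 = 0.440711
The M+6 peak is largest (0.440711); scaling to 100 gives 3.1 : 29.6 : 94.2 : 100.0.

3.1 : 29.6 : 94.2 : 100.0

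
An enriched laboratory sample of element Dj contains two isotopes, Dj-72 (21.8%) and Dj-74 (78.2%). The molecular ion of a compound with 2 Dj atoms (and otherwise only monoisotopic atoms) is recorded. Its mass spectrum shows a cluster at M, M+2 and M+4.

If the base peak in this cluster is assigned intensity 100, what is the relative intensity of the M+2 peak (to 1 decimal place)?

55.8

(0.218 + 0.782)^2 gives M 0.0475, M+2 0.3410, M+4 0.6115; the largest is M+4.
P(M+4) = C(2,2) × 0.218^0 × 0.782^2 = 1 × 1.0000 × 0.611524 = 0.611524 (base)
P(M+2) = C(2,1) × 0.218^1 × 0.782^1 = 2 × 0.2180 × 0.7820 = 0.340952
Relative intensity = 0.340952 / 0.611524 × 100 = 55.8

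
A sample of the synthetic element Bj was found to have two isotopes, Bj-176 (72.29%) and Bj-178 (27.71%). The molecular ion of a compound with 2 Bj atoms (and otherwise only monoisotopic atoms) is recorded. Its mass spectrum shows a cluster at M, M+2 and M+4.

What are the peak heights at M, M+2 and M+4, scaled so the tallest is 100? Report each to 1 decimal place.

The 2 Bj atoms are independent, so intensities follow the terms of (0.7229 + 0.2771)^2.
P(M) = 0.7229^2 = 0.522584
P(M+2) = 2 × 0.7229^1 × 0.2771^1 = 0.400631
P(M+4) = 0.2771^2 = 0.076784
The M peak is largest (0.522584); scaling to 100 gives 100.0 : 76.7 : 14.7.

100.0 : 76.7 : 14.7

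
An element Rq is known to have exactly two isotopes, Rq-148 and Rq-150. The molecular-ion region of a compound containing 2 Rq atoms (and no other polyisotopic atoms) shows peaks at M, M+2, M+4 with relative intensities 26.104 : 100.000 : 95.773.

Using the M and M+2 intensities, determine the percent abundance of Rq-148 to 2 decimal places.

Write p for the Rq-148 fraction. I(M+2)/I(M) = [C(2,1)·p^1·(1−p)] / p^2 = 2·(1−p)/p = 100.000/26.104 = 3.8308
(1−p)/p = 3.8308/2 = 1.9154  ⇒  p = 1/(1 + 1.9154) = 0.3430
Rq-148: 34.30%, Rq-150: 65.70%.

34.30%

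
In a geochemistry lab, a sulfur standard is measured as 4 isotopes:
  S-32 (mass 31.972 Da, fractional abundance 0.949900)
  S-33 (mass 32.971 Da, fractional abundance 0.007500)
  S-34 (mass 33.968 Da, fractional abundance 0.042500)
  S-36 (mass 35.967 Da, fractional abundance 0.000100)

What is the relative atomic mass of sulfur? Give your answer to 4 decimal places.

32.0647 Da

Average mass = Σ (abundance × isotope mass) = 0.949900 × 31.972 + 0.007500 × 32.971 + 0.042500 × 33.968 + 0.000100 × 35.967
= 30.37020 + 0.24728 + 1.44364 + 0.00360 = 32.06472 Da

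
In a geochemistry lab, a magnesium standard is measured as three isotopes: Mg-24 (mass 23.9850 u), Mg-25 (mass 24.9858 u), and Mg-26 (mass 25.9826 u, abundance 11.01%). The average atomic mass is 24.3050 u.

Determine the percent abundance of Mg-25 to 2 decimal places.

Let x and y be the fractions of Mg-24 and Mg-25. Then x + y = 1 − 0.1101 = 0.8899 and 23.9850x + 24.9858y = 24.3050 − 0.1101×25.9826 = 21.44431574.
Substituting: 23.9850x + 24.9858(0.8899 − x) = 21.44431574
(23.9850 − 24.9858)x = -0.79054768  ⇒  x = 0.78992, y = 0.09998
Mg-24: 78.99%, Mg-25: 10.00%.

10.00%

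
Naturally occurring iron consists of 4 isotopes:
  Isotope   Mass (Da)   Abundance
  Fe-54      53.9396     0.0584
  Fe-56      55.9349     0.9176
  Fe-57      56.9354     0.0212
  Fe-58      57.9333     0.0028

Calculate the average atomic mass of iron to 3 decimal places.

55.845 Da

Average mass = Σ (abundance × isotope mass) = 0.0584 × 53.9396 + 0.9176 × 55.9349 + 0.0212 × 56.9354 + 0.0028 × 57.9333
= 3.15007 + 51.32586 + 1.20703 + 0.16221 = 55.84517 Da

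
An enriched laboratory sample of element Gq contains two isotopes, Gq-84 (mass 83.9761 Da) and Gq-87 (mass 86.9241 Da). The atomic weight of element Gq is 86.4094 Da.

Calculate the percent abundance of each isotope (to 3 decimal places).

With x = fraction of Gq-84 (so Gq-87 is 1 − x):
83.9761·x + 86.9241·(1 − x) = 86.4094
(83.9761 − 86.9241)·x = 86.4094 − 86.9241
x = -0.5147 / -2.9480 = 0.17459 → 17.459% Gq-84, 82.541% Gq-87.

Gq-84: 17.459%, Gq-87: 82.541%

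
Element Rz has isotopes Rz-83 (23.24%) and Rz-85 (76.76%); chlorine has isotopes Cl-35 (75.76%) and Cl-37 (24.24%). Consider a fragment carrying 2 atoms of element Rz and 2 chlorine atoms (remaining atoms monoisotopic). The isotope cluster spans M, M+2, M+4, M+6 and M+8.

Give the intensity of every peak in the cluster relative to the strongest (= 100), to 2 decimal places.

Element Rz pattern (n=2): 0.05400976 : 0.35678048 : 0.58920976
Chlorine pattern (n=2): 0.57395776 : 0.36728448 : 0.05875776
Convolve the two distributions (both contribute in 2-u steps):
  M: 0.05400976×0.57395776 = 0.030999
  M+2: 0.05400976×0.36728448 + 0.35678048×0.57395776 = 0.224614
  M+4: 0.05400976×0.05875776 + 0.35678048×0.36728448 + 0.58920976×0.57395776 = 0.472395
  M+6: 0.35678048×0.05875776 + 0.58920976×0.36728448 = 0.237371
  M+8: 0.58920976×0.05875776 = 0.034621
Scale to base peak (0.472395) = 100: 6.56 : 47.55 : 100.00 : 50.25 : 7.33

6.56 : 47.55 : 100.00 : 50.25 : 7.33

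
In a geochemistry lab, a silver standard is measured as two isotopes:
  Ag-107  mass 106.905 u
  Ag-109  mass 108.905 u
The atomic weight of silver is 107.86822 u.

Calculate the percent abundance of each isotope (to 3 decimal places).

Ag-107: 51.839%, Ag-109: 48.161%

Let x be the fractional abundance of Ag-107; then Ag-109 has abundance 1 − x.
106.905·x + 108.905·(1 − x) = 107.86822
(106.905 − 108.905)·x = 107.86822 − 108.905
x = -1.03678 / -2.000 = 0.51839 → 51.839% Ag-107, 48.161% Ag-109.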